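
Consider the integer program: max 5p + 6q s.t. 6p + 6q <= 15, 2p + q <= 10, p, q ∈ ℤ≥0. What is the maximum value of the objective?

12

Relaxing integrality, the LP optimum is 15.00 at (p,q) = (0, 2.5), which is not an integer point.
(p,q)=(0,2): 6·0+6·2=12≤15, 2·0+1·2=2≤10, objective 12.
(p,q)=(1,1): 6·1+6·1=12≤15, 2·1+1·1=3≤10, objective 11.
(p,q)=(0,1): 6·0+6·1=6≤15, 2·0+1·1=1≤10, objective 6.
The best lattice point is (0,2), giving 12.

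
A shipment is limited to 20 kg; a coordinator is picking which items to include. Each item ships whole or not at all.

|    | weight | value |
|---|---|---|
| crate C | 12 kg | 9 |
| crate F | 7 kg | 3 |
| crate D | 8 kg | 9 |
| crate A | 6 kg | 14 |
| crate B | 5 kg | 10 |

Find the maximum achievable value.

33

crate A + crate B: weight 6 + 5 = 11 ≤ 20, value 14 + 10 = 24.
crate D + crate A + crate B: weight 8 + 6 + 5 = 19 ≤ 20, value 9 + 14 + 10 = 33.
crate F + crate A + crate B: weight 7 + 6 + 5 = 18 ≤ 20, value 3 + 14 + 10 = 27.
Best is crate D, crate A, and crate B with total value 33.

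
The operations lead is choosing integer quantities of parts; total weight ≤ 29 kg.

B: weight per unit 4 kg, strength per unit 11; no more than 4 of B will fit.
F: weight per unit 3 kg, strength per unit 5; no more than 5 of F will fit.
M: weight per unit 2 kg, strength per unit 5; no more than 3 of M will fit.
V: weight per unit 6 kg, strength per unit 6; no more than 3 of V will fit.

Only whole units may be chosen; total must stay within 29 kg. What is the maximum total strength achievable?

Take 4×B, 2×F, and 3×M: weight 28 ≤ 29, strength 4·11 + 2·5 + 3·5 = 69.
B has the best ratio (11/4) and is taken to its limit of 4; remaining capacity is filled optimally with the others.

69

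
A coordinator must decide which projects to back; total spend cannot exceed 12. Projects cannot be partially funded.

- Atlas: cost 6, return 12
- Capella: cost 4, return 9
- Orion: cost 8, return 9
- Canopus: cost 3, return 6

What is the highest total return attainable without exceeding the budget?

21

Allowing fractional choices, the relaxed optimum would be about 25.0, but projects are indivisible.
Atlas + Capella: cost 6 + 4 = 10 ≤ 12, return 12 + 9 = 21.
Atlas + Canopus: cost 6 + 3 = 9 ≤ 12, return 12 + 6 = 18.
Best is Atlas and Capella with total return 21.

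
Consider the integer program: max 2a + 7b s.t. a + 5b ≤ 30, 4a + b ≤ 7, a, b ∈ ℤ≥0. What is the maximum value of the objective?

The continuous relaxation peaks at (0.263, 5.95) with value 42.16; rounding to a feasible lattice point costs some objective.
(a,b)=(0,6): 1·0+5·6=30≤30, 4·0+1·6=6≤7, objective 42.
(a,b)=(0,5): 1·0+5·5=25≤30, 4·0+1·5=5≤7, objective 35.
(a,b)=(0,4): 1·0+5·4=20≤30, 4·0+1·4=4≤7, objective 28.
The best lattice point is (0,6), giving 42.

42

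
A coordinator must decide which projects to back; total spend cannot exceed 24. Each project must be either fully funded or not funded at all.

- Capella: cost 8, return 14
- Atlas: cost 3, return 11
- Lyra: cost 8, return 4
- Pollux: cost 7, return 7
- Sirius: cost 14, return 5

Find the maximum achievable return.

Take Capella, Atlas, and Pollux: cost 8 + 3 + 7 = 18 ≤ 24, return 14 + 11 + 7 = 32.
No other feasible combination does better.

32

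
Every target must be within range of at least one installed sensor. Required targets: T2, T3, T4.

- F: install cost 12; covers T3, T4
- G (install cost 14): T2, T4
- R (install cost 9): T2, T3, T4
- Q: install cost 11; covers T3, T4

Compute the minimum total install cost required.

9

This is a weighted set-cover instance.
R alone covers T2, T3, T4 — every target.
Total install cost: 9.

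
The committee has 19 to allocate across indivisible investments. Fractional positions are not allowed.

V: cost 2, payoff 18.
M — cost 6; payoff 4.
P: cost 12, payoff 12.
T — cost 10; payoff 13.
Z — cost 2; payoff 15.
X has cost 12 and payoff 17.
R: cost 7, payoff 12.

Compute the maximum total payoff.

50

This is an integer program with binary decision variables.
Allowing fractional choices, the relaxed optimum would be about 56.3, but investments are indivisible.
V + M + Z + R: cost 2 + 6 + 2 + 7 = 17 ≤ 19, payoff 18 + 4 + 15 + 12 = 49.
V + Z + X: cost 2 + 2 + 12 = 16 ≤ 19, payoff 18 + 15 + 17 = 50.
V + T + Z: cost 2 + 10 + 2 = 14 ≤ 19, payoff 18 + 13 + 15 = 46.
Best is V, Z, and X with total payoff 50.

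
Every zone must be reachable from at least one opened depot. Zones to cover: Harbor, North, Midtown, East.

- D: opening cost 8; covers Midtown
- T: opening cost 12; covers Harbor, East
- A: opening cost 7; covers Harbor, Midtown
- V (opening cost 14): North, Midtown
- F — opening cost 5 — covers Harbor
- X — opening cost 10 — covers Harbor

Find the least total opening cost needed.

26

This is an integer covering problem.
The greedy cost-per-new-zone heuristic would pick A, T, and V for 33, but a cheaper cover exists.
Choose T and V: together they cover Harbor, North, Midtown, East — every zone.
Total opening cost: 12 + 14 = 26.
No cover costs less than 26.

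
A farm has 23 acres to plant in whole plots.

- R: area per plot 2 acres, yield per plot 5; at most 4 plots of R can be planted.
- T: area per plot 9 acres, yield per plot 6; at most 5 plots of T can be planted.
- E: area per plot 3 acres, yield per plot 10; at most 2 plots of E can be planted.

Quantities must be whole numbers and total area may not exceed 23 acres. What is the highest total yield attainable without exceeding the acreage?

46

E has the best ratio (10/3); taking only E gives at most 2×10 = 20 (stopped by the supply cap of 2).
Mixing does better — 4×R, 1×T, and 2×E: area 23 ≤ 23, yield 4·5 + 1·6 + 2·10 = 46.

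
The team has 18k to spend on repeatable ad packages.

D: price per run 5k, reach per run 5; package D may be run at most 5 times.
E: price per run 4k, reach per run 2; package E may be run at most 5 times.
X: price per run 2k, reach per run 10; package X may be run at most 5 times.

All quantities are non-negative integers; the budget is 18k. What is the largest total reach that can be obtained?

X has the best ratio (10/2); taking only X gives at most 5×10 = 50 (stopped by the supply cap of 5).
Mixing does better — 1×D and 5×X: price 15 ≤ 18, reach 1·5 + 5·10 = 55.

55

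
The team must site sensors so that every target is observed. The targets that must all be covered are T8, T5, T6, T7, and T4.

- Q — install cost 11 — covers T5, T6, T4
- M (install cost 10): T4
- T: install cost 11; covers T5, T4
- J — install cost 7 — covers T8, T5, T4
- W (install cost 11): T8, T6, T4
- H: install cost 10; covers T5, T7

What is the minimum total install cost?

The greedy cost-per-new-target heuristic would pick J, H, and Q for 28, but a cheaper cover exists.
Choose W and H: together they cover T8, T5, T6, T7, T4 — every target.
Total install cost: 11 + 10 = 21.
No cover costs less than 21.

21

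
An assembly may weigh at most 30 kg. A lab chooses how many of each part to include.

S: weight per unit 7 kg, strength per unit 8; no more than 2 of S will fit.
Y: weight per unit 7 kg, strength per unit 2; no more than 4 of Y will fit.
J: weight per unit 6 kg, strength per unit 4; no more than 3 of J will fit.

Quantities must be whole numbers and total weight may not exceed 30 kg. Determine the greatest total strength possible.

24

2×S and 2×J: weight 26 ≤ 30, strength 2·8 + 2·4 = 24.
2×S, 1×Y, and 1×J: weight 27 ≤ 30, strength 2·8 + 1·2 + 1·4 = 22.
Best is 24.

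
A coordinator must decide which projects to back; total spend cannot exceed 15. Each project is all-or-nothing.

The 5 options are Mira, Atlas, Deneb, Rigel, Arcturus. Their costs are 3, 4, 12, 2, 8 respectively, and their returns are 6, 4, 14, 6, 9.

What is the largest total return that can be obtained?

21

Allowing fractional choices, the relaxed optimum would be about 23.7, but projects are indivisible.
Deneb + Rigel: cost 12 + 2 = 14 ≤ 15, return 14 + 6 = 20.
Mira + Rigel + Arcturus: cost 3 + 2 + 8 = 13 ≤ 15, return 6 + 6 + 9 = 21.
Mira + Deneb: cost 3 + 12 = 15 ≤ 15, return 6 + 14 = 20.
Best is Mira, Rigel, and Arcturus with total return 21.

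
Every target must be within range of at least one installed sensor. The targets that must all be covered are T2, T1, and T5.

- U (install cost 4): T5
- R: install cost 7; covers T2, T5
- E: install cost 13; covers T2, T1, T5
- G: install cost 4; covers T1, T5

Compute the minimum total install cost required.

Choose R and G: together they cover T2, T1, T5 — every target.
Total install cost: 7 + 4 = 11.

11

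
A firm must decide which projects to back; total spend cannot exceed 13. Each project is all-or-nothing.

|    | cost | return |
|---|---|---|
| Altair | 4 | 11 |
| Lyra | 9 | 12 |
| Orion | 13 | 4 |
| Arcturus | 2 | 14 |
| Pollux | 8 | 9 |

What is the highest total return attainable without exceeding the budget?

Altair + Arcturus: cost 4 + 2 = 6 ≤ 13, return 11 + 14 = 25.
Arcturus + Pollux: cost 2 + 8 = 10 ≤ 13, return 14 + 9 = 23.
Lyra + Arcturus: cost 9 + 2 = 11 ≤ 13, return 12 + 14 = 26.
Best is Lyra and Arcturus with total return 26.

26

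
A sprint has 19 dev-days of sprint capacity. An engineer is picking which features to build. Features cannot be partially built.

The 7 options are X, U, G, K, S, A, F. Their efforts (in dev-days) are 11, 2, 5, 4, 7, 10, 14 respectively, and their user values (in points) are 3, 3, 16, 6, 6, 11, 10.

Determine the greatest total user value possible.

Take G, K, and A: effort 5 + 4 + 10 = 19 ≤ 19, user value 16 + 6 + 11 = 33.
No other feasible combination does better.

33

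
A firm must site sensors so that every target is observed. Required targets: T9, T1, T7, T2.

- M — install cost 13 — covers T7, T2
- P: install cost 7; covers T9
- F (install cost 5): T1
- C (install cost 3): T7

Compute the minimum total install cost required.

This is an integer covering problem.
The greedy cost-per-new-target heuristic would pick C, F, P, and M for 28, but a cheaper cover exists.
Choose M, P, and F: together they cover T9, T1, T7, T2 — every target.
Total install cost: 13 + 7 + 5 = 25.
No cover costs less than 25.

25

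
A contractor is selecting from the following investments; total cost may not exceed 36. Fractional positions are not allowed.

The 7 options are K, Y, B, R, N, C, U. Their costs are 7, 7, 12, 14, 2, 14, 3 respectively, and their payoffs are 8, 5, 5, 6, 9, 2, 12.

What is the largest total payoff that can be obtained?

40

Take K, Y, R, N, and U: cost 7 + 7 + 14 + 2 + 3 = 33 ≤ 36, payoff 8 + 5 + 6 + 9 + 12 = 40.
No other feasible combination does better.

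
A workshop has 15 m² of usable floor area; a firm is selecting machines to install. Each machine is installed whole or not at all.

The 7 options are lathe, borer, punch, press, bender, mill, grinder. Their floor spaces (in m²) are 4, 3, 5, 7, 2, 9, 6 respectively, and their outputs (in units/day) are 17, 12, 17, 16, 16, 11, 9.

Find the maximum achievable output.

Allowing fractional choices, the relaxed optimum would be about 64.3, but machines are indivisible.
lathe + borer + bender + grinder: floor space 4 + 3 + 2 + 6 = 15 ≤ 15, output 17 + 12 + 16 + 9 = 54.
lathe + borer + punch + bender: floor space 4 + 3 + 5 + 2 = 14 ≤ 15, output 17 + 12 + 17 + 16 = 62.
Best is lathe, borer, punch, and bender with total output 62.

62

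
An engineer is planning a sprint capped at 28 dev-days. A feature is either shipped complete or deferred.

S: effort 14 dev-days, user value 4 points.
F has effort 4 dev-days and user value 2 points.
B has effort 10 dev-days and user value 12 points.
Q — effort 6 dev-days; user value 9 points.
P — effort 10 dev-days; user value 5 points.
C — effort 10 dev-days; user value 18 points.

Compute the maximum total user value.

39

Take B, Q, and C: effort 10 + 6 + 10 = 26 ≤ 28, user value 12 + 9 + 18 = 39.
No other feasible combination does better.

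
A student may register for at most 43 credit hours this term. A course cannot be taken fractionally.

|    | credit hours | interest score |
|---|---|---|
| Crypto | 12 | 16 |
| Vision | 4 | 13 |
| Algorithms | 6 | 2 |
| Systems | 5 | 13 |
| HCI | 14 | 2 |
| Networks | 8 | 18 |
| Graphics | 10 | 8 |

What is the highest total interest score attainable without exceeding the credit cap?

68

Take Crypto, Vision, Systems, Networks, and Graphics: credit hours 12 + 4 + 5 + 8 + 10 = 39 ≤ 43, interest score 16 + 13 + 13 + 18 + 8 = 68.
No other feasible combination does better.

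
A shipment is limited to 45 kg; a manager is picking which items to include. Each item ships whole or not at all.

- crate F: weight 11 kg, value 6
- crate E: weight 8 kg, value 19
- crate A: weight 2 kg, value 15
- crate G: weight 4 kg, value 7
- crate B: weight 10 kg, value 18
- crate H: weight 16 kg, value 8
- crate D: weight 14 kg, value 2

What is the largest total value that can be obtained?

67

Take crate E, crate A, crate G, crate B, and crate H: weight 8 + 2 + 4 + 10 + 16 = 40 ≤ 45, value 19 + 15 + 7 + 18 + 8 = 67.
No other feasible combination does better.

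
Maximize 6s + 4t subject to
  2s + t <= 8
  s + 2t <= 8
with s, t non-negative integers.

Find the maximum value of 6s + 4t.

26

Relaxing integrality, the LP optimum is 26.67 at (s,t) = (2.67, 2.67), which is not an integer point.
(s,t)=(3,2): 2·3+1·2=8≤8, 1·3+2·2=7≤8, objective 26.
(s,t)=(2,3): 2·2+1·3=7≤8, 1·2+2·3=8≤8, objective 24.
(s,t)=(3,1): 2·3+1·1=7≤8, 1·3+2·1=5≤8, objective 22.
(s,t)=(2,2): 2·2+1·2=6≤8, 1·2+2·2=6≤8, objective 20.
No feasible integer point exceeds 26.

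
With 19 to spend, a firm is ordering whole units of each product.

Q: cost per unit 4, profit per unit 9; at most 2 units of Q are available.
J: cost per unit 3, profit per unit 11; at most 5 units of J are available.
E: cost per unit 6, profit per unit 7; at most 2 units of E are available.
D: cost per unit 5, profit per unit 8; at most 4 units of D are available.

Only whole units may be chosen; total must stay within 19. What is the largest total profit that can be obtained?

64

This is a bounded integer knapsack.
1×Q and 5×J: cost 19 ≤ 19, profit 1·9 + 5·11 = 64.
5×J: cost 15 ≤ 19, profit 5·11 = 55.
Best is 64.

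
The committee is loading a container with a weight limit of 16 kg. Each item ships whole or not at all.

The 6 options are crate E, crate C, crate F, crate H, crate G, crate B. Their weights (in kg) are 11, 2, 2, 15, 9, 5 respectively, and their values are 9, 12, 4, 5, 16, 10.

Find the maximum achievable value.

38

crate F + crate G + crate B: weight 2 + 9 + 5 = 16 ≤ 16, value 4 + 16 + 10 = 30.
crate C + crate F + crate G: weight 2 + 2 + 9 = 13 ≤ 16, value 12 + 4 + 16 = 32.
crate C + crate G + crate B: weight 2 + 9 + 5 = 16 ≤ 16, value 12 + 16 + 10 = 38.
Best is crate C, crate G, and crate B with total value 38.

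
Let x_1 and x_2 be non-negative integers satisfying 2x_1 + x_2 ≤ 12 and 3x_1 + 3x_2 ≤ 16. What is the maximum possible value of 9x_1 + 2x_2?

(x_1,x_2)=(5,0): 2·5+1·0=10≤12, 3·5+3·0=15≤16, objective 45.
(x_1,x_2)=(4,1): 2·4+1·1=9≤12, 3·4+3·1=15≤16, objective 38.
The best lattice point is (5,0), giving 45.

45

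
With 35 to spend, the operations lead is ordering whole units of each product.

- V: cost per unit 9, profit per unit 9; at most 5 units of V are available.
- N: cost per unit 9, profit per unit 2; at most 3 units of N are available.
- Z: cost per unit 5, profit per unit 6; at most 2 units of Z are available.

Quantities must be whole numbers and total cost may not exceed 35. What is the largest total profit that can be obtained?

Take 3×V and 1×Z: cost 32 ≤ 35, profit 3·9 + 1·6 = 33.
No other integer combination yields more.

33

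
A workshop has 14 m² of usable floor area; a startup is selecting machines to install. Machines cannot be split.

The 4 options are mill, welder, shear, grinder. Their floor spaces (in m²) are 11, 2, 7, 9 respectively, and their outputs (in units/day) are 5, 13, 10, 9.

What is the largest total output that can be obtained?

mill + welder: floor space 11 + 2 = 13 ≤ 14, output 5 + 13 = 18.
welder + grinder: floor space 2 + 9 = 11 ≤ 14, output 13 + 9 = 22.
welder + shear: floor space 2 + 7 = 9 ≤ 14, output 13 + 10 = 23.
Best is welder and shear with total output 23.

23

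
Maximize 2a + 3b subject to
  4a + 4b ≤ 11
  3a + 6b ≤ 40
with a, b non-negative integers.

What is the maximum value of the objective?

6

(a,b)=(0,2) is feasible, giving 6.
(a,b)=(1,1) is feasible, giving 5.
(a,b)=(0,1) is feasible, giving 3.
No feasible integer point exceeds 6.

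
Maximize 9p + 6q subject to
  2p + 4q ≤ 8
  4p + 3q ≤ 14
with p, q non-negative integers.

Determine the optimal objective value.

The continuous relaxation peaks at (3.5, 0) with value 31.50; rounding to a feasible lattice point costs some objective.
(p,q)=(3,0): 2·3+4·0=6≤8, 4·3+3·0=12≤14, objective 27.
(p,q)=(2,1): 2·2+4·1=8≤8, 4·2+3·1=11≤14, objective 24.
(p,q)=(2,0): 2·2+4·0=4≤8, 4·2+3·0=8≤14, objective 18.
No feasible integer point exceeds 27.

27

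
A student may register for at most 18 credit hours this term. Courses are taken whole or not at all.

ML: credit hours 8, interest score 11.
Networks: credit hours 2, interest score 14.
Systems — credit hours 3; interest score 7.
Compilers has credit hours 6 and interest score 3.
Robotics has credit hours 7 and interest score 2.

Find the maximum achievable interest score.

Allowing fractional choices, the relaxed optimum would be about 34.5, but courses are indivisible.
ML + Networks + Systems: credit hours 8 + 2 + 3 = 13 ≤ 18, interest score 11 + 14 + 7 = 32.
ML + Networks + Compilers: credit hours 8 + 2 + 6 = 16 ≤ 18, interest score 11 + 14 + 3 = 28.
ML + Networks + Robotics: credit hours 8 + 2 + 7 = 17 ≤ 18, interest score 11 + 14 + 2 = 27.
Best is ML, Networks, and Systems with total interest score 32.

32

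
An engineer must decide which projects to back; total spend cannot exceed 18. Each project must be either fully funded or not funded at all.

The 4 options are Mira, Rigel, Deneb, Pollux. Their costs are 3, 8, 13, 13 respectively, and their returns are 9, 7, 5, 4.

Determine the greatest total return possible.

Allowing fractional choices, the relaxed optimum would be about 18.7, but projects are indivisible.
Mira + Rigel: cost 3 + 8 = 11 ≤ 18, return 9 + 7 = 16.
Mira + Deneb: cost 3 + 13 = 16 ≤ 18, return 9 + 5 = 14.
Best is Mira and Rigel with total return 16.

16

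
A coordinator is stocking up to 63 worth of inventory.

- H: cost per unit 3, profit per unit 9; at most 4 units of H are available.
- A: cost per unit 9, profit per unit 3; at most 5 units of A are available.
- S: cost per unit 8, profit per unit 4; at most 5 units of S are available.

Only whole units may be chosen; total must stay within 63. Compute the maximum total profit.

4×H, 1×A, and 5×S: cost 61 ≤ 63, profit 4·9 + 1·3 + 5·4 = 59.
4×H, 2×A, and 4×S: cost 62 ≤ 63, profit 4·9 + 2·3 + 4·4 = 58.
Best is 59.

59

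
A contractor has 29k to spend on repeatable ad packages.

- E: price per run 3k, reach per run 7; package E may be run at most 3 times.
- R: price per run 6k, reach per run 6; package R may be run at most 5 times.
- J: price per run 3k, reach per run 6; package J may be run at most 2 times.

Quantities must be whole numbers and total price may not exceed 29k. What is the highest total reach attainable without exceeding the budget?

45

This is a bounded integer knapsack.
Take 3×E, 2×R, and 2×J: price 27 ≤ 29, reach 3·7 + 2·6 + 2·6 = 45.
E has the best ratio (7/3) and is taken to its limit of 3; remaining capacity is filled optimally with the others.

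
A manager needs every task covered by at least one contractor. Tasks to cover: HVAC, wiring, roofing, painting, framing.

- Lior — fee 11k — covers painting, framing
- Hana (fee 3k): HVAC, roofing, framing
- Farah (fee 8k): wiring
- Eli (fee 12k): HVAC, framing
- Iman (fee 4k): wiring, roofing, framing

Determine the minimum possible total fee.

18

This is a weighted set-cover instance.
Choose Lior, Hana, and Iman: together they cover HVAC, wiring, roofing, painting, framing — every task.
Total fee: 11 + 3 + 4 = 18.
No cover costs less than 18.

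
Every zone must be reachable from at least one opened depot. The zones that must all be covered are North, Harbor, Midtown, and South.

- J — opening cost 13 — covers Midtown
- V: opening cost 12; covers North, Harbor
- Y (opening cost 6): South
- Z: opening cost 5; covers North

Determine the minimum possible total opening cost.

31

Choose J, V, and Y: together they cover North, Harbor, Midtown, South — every zone.
Total opening cost: 13 + 12 + 6 = 31.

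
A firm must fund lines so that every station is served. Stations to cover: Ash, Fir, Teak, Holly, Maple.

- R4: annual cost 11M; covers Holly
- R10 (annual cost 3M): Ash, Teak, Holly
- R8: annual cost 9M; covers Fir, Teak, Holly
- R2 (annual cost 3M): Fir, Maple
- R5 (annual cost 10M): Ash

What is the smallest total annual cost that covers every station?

6

Choose R10 and R2: together they cover Ash, Fir, Teak, Holly, Maple — every station.
Total annual cost: 3 + 3 = 6.
No cover costs less than 6.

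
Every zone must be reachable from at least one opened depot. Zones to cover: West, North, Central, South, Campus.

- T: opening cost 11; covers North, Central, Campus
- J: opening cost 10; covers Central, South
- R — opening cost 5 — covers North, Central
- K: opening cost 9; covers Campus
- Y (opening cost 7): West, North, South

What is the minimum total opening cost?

18

The greedy cost-per-new-zone heuristic would pick Y, R, and K for 21, but a cheaper cover exists.
Choose T and Y: together they cover West, North, Central, South, Campus — every zone.
Total opening cost: 11 + 7 = 18.
No cover costs less than 18.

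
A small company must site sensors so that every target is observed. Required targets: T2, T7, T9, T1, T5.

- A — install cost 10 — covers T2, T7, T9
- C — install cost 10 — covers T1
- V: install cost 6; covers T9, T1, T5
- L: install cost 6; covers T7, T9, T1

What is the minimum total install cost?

This is a weighted set-cover instance.
Choose A and V: together they cover T2, T7, T9, T1, T5 — every target.
Total install cost: 10 + 6 = 16.

16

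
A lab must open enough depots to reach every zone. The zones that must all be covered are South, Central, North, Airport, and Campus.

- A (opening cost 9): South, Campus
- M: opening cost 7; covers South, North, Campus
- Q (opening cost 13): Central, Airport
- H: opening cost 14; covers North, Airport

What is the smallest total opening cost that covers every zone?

20

Choose M and Q: together they cover South, Central, North, Airport, Campus — every zone.
Total opening cost: 7 + 13 = 20.
No cover costs less than 20.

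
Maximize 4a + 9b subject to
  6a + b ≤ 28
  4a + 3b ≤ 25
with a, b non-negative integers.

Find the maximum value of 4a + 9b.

72

The continuous relaxation peaks at (0, 8.33) with value 75.00; rounding to a feasible lattice point costs some objective.
(a,b)=(0,8): 6·0+1·8=8≤28, 4·0+3·8=24≤25, objective 72.
(a,b)=(1,7): 6·1+1·7=13≤28, 4·1+3·7=25≤25, objective 67.
The best lattice point is (0,8), giving 72.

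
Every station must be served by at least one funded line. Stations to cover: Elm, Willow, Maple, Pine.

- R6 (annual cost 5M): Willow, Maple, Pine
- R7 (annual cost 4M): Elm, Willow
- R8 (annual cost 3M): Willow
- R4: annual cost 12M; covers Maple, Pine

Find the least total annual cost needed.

Choose R6 and R7: together they cover Elm, Willow, Maple, Pine — every station.
Total annual cost: 5 + 4 = 9.
No cover costs less than 9.

9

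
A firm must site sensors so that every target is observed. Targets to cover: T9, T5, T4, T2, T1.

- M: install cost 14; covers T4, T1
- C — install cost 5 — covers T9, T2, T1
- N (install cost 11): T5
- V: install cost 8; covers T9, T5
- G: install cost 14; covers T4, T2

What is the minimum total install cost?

27

Choose M, C, and V: together they cover T9, T5, T4, T2, T1 — every target.
Total install cost: 14 + 5 + 8 = 27.
No cover costs less than 27.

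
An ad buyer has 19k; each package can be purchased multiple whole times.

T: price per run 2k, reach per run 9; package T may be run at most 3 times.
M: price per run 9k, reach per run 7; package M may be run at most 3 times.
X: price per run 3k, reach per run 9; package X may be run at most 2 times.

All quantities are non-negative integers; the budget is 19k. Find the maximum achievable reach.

This is a bounded integer knapsack.
3×T and 2×X: price 12 ≤ 19, reach 3·9 + 2·9 = 45.
2×T, 1×M, and 2×X: price 19 ≤ 19, reach 2·9 + 1·7 + 2·9 = 43.
Best is 45.

45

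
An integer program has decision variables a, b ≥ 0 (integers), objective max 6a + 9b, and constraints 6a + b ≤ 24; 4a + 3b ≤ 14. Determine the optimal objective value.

36

(a,b)=(0,4): 6·0+1·4=4≤24, 4·0+3·4=12≤14, objective 36.
(a,b)=(1,3): 6·1+1·3=9≤24, 4·1+3·3=13≤14, objective 33.
(a,b)=(0,3): 6·0+1·3=3≤24, 4·0+3·3=9≤14, objective 27.
Maximum is 36 at (a,b)=(0,4).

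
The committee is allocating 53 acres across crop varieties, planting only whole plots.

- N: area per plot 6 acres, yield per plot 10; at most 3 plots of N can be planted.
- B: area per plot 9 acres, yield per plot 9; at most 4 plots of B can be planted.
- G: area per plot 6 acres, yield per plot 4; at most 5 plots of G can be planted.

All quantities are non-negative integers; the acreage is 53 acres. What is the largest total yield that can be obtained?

Take 3×N, 3×B, and 1×G: area 51 ≤ 53, yield 3·10 + 3·9 + 1·4 = 61.
N has the best ratio (10/6) and is taken to its limit of 3; remaining capacity is filled optimally with the others.

61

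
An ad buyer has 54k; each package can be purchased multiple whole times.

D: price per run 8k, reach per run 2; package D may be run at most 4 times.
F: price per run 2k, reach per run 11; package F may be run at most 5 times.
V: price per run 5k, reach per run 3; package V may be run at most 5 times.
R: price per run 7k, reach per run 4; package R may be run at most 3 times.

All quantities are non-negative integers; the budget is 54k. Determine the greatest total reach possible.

79

This is a bounded integer knapsack.
F has the best ratio (11/2); taking only F gives at most 5×11 = 55 (stopped by the supply cap of 5).
Mixing does better — 5×F, 4×V, and 3×R: price 51 ≤ 54, reach 5·11 + 4·3 + 3·4 = 79.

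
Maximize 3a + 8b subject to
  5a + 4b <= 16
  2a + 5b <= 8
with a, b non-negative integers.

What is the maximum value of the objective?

11

Relaxing integrality, the LP optimum is 12.80 at (a,b) = (0, 1.6), which is not an integer point.
(a,b)=(1,1): 5·1+4·1=9≤16, 2·1+5·1=7≤8, objective 11.
(a,b)=(0,1): 5·0+4·1=4≤16, 2·0+5·1=5≤8, objective 8.
(a,b)=(2,0): 5·2+4·0=10≤16, 2·2+5·0=4≤8, objective 6.
(a,b)=(1,0): 5·1+4·0=5≤16, 2·1+5·0=2≤8, objective 3.
Maximum is 11 at (a,b)=(1,1).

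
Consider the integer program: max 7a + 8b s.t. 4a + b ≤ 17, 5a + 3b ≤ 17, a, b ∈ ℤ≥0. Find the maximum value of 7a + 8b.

40

(a,b)=(0,5) is feasible, giving 40.
(a,b)=(1,4) is feasible, giving 39.
(a,b)=(0,4) is feasible, giving 32.
The best lattice point is (0,5), giving 40.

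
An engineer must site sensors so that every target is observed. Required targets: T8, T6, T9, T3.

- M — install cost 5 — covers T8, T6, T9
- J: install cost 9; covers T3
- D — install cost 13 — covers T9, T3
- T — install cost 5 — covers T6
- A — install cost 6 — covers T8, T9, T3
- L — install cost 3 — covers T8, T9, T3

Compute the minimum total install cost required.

8

Choose M and L: together they cover T8, T6, T9, T3 — every target.
Total install cost: 5 + 3 = 8.
No cover costs less than 8.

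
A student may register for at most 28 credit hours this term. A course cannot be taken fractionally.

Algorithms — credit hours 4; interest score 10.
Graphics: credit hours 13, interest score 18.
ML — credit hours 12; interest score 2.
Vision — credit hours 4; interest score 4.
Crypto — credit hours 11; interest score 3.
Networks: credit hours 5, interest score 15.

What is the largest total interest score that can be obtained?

47

This is a 0-1 knapsack instance.
Allowing fractional choices, the relaxed optimum would be about 47.5, but courses are indivisible.
Algorithms + Graphics + Vision + Networks: credit hours 4 + 13 + 4 + 5 = 26 ≤ 28, interest score 10 + 18 + 4 + 15 = 47.
Algorithms + Graphics + Networks: credit hours 4 + 13 + 5 = 22 ≤ 28, interest score 10 + 18 + 15 = 43.
Graphics + Vision + Networks: credit hours 13 + 4 + 5 = 22 ≤ 28, interest score 18 + 4 + 15 = 37.
Best is Algorithms, Graphics, Vision, and Networks with total interest score 47.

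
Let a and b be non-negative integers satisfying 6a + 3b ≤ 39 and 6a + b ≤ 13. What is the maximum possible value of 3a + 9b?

(a,b)=(0,13) is feasible, giving 117.
(a,b)=(0,12) is feasible, giving 108.
The best lattice point is (0,13), giving 117.

117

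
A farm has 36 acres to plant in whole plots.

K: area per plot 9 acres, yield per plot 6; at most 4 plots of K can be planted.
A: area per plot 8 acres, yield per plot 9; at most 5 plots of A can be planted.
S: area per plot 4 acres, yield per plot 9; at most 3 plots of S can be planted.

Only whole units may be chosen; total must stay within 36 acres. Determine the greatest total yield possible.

54

This is a bounded integer knapsack.
2×A and 3×S: area 28 ≤ 36, yield 2·9 + 3·9 = 45.
3×A and 3×S: area 36 ≤ 36, yield 3·9 + 3·9 = 54.
Best is 54.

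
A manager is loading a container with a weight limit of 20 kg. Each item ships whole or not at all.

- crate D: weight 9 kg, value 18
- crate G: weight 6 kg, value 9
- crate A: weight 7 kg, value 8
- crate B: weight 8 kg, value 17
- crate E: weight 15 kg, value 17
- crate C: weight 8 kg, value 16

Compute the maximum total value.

Take crate D and crate B: weight 9 + 8 = 17 ≤ 20, value 18 + 17 = 35.
No other feasible combination does better.

35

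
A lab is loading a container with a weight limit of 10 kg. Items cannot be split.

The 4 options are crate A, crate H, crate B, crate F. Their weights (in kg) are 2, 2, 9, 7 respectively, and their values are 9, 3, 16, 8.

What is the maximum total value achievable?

17

Allowing fractional choices, the relaxed optimum would be about 23.2, but items are indivisible.
crate A + crate F: weight 2 + 7 = 9 ≤ 10, value 9 + 8 = 17.
crate B: weight 9 ≤ 10, value 16.
Best is crate A and crate F with total value 17.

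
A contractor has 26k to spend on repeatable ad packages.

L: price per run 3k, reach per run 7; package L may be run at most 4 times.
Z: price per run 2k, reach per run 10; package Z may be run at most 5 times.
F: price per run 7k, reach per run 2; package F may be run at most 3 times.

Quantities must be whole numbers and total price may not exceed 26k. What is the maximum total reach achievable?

Z has the best ratio (10/2); taking only Z gives at most 5×10 = 50 (stopped by the supply cap of 5).
Mixing does better — 4×L and 5×Z: price 22 ≤ 26, reach 4·7 + 5·10 = 78.

78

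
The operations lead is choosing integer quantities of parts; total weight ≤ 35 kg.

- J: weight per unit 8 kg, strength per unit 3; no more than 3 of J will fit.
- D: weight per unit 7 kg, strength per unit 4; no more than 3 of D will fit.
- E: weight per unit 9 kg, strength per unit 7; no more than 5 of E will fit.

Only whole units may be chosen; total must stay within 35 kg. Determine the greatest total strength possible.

25

E has the best ratio (7/9); taking only E gives at most 3×7 = 21 (stopped by the weight limit).
Mixing does better — 1×D and 3×E: weight 34 ≤ 35, strength 1·4 + 3·7 = 25.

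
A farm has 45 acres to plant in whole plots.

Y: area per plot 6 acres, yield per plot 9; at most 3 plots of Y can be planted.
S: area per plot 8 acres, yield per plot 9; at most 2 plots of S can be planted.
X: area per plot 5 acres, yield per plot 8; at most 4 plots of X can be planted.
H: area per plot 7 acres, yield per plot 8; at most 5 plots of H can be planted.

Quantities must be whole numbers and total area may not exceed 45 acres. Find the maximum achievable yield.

X has the best ratio (8/5); taking only X gives at most 4×8 = 32 (stopped by the supply cap of 4).
Mixing does better — 3×Y, 4×X, and 1×H: area 45 ≤ 45, yield 3·9 + 4·8 + 1·8 = 67.

67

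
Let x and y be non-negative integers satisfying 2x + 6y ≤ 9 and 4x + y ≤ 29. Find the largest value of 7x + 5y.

28

Relaxing integrality, the LP optimum is 31.50 at (x,y) = (4.5, 0), which is not an integer point.
(x,y)=(4,0): 2·4+6·0=8≤9, 4·4+1·0=16≤29, objective 28.
(x,y)=(3,0): 2·3+6·0=6≤9, 4·3+1·0=12≤29, objective 21.
Maximum is 28 at (x,y)=(4,0).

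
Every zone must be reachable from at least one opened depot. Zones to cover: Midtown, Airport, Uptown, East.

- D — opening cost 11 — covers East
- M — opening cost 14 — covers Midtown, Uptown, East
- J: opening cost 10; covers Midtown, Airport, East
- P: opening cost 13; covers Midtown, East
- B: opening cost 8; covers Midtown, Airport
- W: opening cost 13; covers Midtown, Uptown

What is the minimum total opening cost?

22

The greedy cost-per-new-zone heuristic would pick J and W for 23, but a cheaper cover exists.
Choose M and B: together they cover Midtown, Airport, Uptown, East — every zone.
Total opening cost: 14 + 8 = 22.
No cover costs less than 22.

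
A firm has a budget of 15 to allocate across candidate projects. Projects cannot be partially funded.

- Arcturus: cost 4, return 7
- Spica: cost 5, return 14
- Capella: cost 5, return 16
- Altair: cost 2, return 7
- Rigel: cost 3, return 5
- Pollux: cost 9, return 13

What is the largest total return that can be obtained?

42

Take Spica, Capella, Altair, and Rigel: cost 5 + 5 + 2 + 3 = 15 ≤ 15, return 14 + 16 + 7 + 5 = 42.
No other feasible combination does better.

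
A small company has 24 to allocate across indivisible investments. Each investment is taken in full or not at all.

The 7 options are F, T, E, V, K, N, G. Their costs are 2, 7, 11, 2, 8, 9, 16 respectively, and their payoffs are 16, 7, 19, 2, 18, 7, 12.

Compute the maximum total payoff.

F + E + V + K: cost 2 + 11 + 2 + 8 = 23 ≤ 24, payoff 16 + 19 + 2 + 18 = 55.
F + T + E + V: cost 2 + 7 + 11 + 2 = 22 ≤ 24, payoff 16 + 7 + 19 + 2 = 44.
F + E + K: cost 2 + 11 + 8 = 21 ≤ 24, payoff 16 + 19 + 18 = 53.
Best is F, E, V, and K with total payoff 55.

55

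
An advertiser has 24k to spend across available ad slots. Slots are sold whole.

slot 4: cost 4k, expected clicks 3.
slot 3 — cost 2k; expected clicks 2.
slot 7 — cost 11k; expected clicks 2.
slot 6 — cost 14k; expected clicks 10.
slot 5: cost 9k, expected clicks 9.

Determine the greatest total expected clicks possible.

19

Allowing fractional choices, the relaxed optimum would be about 20.4, but ad slots are indivisible.
slot 4 + slot 3 + slot 5: cost 4 + 2 + 9 = 15 ≤ 24, expected clicks 3 + 2 + 9 = 14.
slot 6 + slot 5: cost 14 + 9 = 23 ≤ 24, expected clicks 10 + 9 = 19.
slot 4 + slot 3 + slot 6: cost 4 + 2 + 14 = 20 ≤ 24, expected clicks 3 + 2 + 10 = 15.
Best is slot 6 and slot 5 with total expected clicks 19.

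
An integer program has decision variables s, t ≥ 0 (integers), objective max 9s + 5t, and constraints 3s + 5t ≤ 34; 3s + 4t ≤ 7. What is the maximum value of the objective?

(s,t)=(2,0) is feasible, giving 18.
(s,t)=(1,1) is feasible, giving 14.
(s,t)=(1,0) is feasible, giving 9.
Maximum is 18 at (s,t)=(2,0).

18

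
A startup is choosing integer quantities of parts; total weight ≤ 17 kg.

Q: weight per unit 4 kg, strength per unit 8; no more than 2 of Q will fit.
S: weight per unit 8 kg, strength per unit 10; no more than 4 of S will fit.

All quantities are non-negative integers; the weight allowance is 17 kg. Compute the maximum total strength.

26

2×S: weight 16 ≤ 17, strength 2·10 = 20.
2×Q and 1×S: weight 16 ≤ 17, strength 2·8 + 1·10 = 26.
Best is 26.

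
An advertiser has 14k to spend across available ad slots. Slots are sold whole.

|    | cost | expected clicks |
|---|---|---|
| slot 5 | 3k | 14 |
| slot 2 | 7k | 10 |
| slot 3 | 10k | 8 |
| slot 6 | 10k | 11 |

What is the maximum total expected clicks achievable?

25

Allowing fractional choices, the relaxed optimum would be about 28.4, but ad slots are indivisible.
slot 5 + slot 2: cost 3 + 7 = 10 ≤ 14, expected clicks 14 + 10 = 24.
slot 5 + slot 6: cost 3 + 10 = 13 ≤ 14, expected clicks 14 + 11 = 25.
slot 5 + slot 3: cost 3 + 10 = 13 ≤ 14, expected clicks 14 + 8 = 22.
Best is slot 5 and slot 6 with total expected clicks 25.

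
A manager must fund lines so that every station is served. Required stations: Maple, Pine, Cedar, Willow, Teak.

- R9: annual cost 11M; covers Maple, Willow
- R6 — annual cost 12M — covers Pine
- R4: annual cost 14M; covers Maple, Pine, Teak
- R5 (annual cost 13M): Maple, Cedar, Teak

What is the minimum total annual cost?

Choose R9, R6, and R5: together they cover Maple, Pine, Cedar, Willow, Teak — every station.
Total annual cost: 11 + 12 + 13 = 36.

36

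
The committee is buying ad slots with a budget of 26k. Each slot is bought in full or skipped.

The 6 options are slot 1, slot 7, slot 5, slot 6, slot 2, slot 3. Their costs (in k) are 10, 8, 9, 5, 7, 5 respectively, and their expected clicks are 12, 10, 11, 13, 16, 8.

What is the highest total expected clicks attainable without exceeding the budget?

48

This is a 0-1 knapsack instance.
Allowing fractional choices, the relaxed optimum would be about 48.2, but ad slots are indivisible.
slot 5 + slot 6 + slot 2 + slot 3: cost 9 + 5 + 7 + 5 = 26 ≤ 26, expected clicks 11 + 13 + 16 + 8 = 48.
slot 7 + slot 6 + slot 2 + slot 3: cost 8 + 5 + 7 + 5 = 25 ≤ 26, expected clicks 10 + 13 + 16 + 8 = 47.
slot 1 + slot 6 + slot 2: cost 10 + 5 + 7 = 22 ≤ 26, expected clicks 12 + 13 + 16 = 41.
Best is slot 5, slot 6, slot 2, and slot 3 with total expected clicks 48.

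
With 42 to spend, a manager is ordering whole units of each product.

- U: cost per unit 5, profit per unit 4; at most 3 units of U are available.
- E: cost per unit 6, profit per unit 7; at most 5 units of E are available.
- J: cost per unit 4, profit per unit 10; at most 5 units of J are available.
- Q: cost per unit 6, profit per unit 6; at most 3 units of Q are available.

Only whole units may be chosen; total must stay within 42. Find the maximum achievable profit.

This is a bounded integer knapsack.
2×U, 2×E, and 5×J: cost 42 ≤ 42, profit 2·4 + 2·7 + 5·10 = 72.
3×E and 5×J: cost 38 ≤ 42, profit 3·7 + 5·10 = 71.
Best is 72.

72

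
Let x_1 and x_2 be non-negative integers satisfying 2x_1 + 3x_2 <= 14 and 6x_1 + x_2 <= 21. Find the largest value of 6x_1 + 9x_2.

(x_1,x_2)=(1,4) is feasible, giving 42.
(x_1,x_2)=(2,3) is feasible, giving 39.
(x_1,x_2)=(0,4) is feasible, giving 36.
(x_1,x_2)=(1,3) is feasible, giving 33.
Maximum is 42 at (x_1,x_2)=(1,4).

42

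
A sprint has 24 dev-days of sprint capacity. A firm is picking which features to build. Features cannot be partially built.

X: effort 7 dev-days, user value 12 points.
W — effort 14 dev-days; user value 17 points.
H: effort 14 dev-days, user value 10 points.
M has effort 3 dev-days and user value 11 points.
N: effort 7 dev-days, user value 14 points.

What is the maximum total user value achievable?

42

Allowing fractional choices, the relaxed optimum would be about 45.5, but features are indivisible.
W + M + N: effort 14 + 3 + 7 = 24 ≤ 24, user value 17 + 11 + 14 = 42.
X + W + M: effort 7 + 14 + 3 = 24 ≤ 24, user value 12 + 17 + 11 = 40.
Best is W, M, and N with total user value 42.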